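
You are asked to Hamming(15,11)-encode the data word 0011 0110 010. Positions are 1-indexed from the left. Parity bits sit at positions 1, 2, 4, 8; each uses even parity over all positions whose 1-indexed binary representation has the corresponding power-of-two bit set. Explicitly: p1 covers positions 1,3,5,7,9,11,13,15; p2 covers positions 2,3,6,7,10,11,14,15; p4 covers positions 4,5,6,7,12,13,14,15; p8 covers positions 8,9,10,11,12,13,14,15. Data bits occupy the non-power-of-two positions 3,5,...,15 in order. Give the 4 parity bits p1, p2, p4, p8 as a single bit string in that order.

Place data bits at non-power-of-two positions: b3=0, b5=0, b6=1, b7=1, b9=0, b10=1, b11=1, b12=0, b13=0, b14=1, b15=0.
p1 = XOR of data positions {3,5,7,9,11,13,15} = 0⊕0⊕1⊕0⊕1⊕0⊕0 = 0
p2 = XOR of data positions {3,6,7,10,11,14,15} = 0⊕1⊕1⊕1⊕1⊕1⊕0 = 1
p4 = XOR of data positions {5,6,7,12,13,14,15} = 0⊕1⊕1⊕0⊕0⊕1⊕0 = 1
p8 = XOR of data positions {9,10,11,12,13,14,15} = 0⊕1⊕1⊕0⊕0⊕1⊕0 = 1
Parity bits p1,p2,p4,p8 = 0111

0111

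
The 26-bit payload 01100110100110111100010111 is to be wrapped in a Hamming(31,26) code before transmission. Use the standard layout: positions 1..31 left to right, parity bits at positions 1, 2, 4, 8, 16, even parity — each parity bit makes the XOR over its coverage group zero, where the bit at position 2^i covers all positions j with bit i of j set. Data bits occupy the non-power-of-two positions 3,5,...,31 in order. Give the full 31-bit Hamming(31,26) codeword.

Place data bits at non-power-of-two positions: b3=0, b5=1, b6=1, b7=0, b9=0, b10=1, b11=1, b12=0, b13=1, b14=0, b15=0, b17=1, b18=1, b19=0, b20=1, b21=1, b22=1, b23=1, b24=0, b25=0, b26=0, b27=1, b28=0, b29=1, b30=1, b31=1.
p1 = XOR of data positions {3,5,7,9,11,13,15,17,19,21,23,25,27,29,31} = 0⊕1⊕0⊕0⊕1⊕1⊕0⊕1⊕0⊕1⊕1⊕0⊕1⊕1⊕1 = 1
p2 = XOR of data positions {3,6,7,10,11,14,15,18,19,22,23,26,27,30,31} = 0⊕1⊕0⊕1⊕1⊕0⊕0⊕1⊕0⊕1⊕1⊕0⊕1⊕1⊕1 = 1
p4 = XOR of data positions {5,6,7,12,13,14,15,20,21,22,23,28,29,30,31} = 1⊕1⊕0⊕0⊕1⊕0⊕0⊕1⊕1⊕1⊕1⊕0⊕1⊕1⊕1 = 0
p8 = XOR of data positions {9,10,11,12,13,14,15,24,25,26,27,28,29,30,31} = 0⊕1⊕1⊕0⊕1⊕0⊕0⊕0⊕0⊕0⊕1⊕0⊕1⊕1⊕1 = 1
p16 = XOR of data positions {17,18,19,20,21,22,23,24,25,26,27,28,29,30,31} = 1⊕1⊕0⊕1⊕1⊕1⊕1⊕0⊕0⊕0⊕1⊕0⊕1⊕1⊕1 = 0
Codeword b1..b31 = 1100110101101000110111100010111

1100110101101000110111100010111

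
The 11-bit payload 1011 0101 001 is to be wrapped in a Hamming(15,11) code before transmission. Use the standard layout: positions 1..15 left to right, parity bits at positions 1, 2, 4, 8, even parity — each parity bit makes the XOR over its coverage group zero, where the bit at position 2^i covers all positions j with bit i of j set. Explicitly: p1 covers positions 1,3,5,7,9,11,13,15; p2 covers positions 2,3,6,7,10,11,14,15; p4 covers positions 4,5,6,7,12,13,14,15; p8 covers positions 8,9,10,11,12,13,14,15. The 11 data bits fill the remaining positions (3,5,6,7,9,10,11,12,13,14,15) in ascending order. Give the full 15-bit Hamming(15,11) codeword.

111001110101001

Place data bits at non-power-of-two positions: b3=1, b5=0, b6=1, b7=1, b9=0, b10=1, b11=0, b12=1, b13=0, b14=0, b15=1.
p1 = XOR of data positions {3,5,7,9,11,13,15} = 1⊕0⊕1⊕0⊕0⊕0⊕1 = 1
p2 = XOR of data positions {3,6,7,10,11,14,15} = 1⊕1⊕1⊕1⊕0⊕0⊕1 = 1
p4 = XOR of data positions {5,6,7,12,13,14,15} = 0⊕1⊕1⊕1⊕0⊕0⊕1 = 0
p8 = XOR of data positions {9,10,11,12,13,14,15} = 0⊕1⊕0⊕1⊕0⊕0⊕1 = 1
Codeword b1..b15 = 111001110101001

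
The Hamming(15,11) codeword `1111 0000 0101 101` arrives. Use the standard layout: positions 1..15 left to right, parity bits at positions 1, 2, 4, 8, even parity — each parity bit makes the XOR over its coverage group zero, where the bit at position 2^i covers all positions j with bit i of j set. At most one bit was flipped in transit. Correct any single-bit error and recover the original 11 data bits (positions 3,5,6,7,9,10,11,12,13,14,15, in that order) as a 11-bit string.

10000101101

s1: b1⊕b3⊕b5⊕b7⊕b9⊕b11⊕b13⊕b15 = 1⊕1⊕0⊕0⊕0⊕0⊕1⊕1 = 0
s2: b2⊕b3⊕b6⊕b7⊕b10⊕b11⊕b14⊕b15 = 1⊕1⊕0⊕0⊕1⊕0⊕0⊕1 = 0
s4: b4⊕b5⊕b6⊕b7⊕b12⊕b13⊕b14⊕b15 = 1⊕0⊕0⊕0⊕1⊕1⊕0⊕1 = 0
s8: b8⊕b9⊕b10⊕b11⊕b12⊕b13⊕b14⊕b15 = 0⊕0⊕1⊕0⊕1⊕1⊕0⊕1 = 0
Syndrome (s8...s1) = 0000 → position 0 (no error).
No correction needed.
Data bits at positions 3,5,6,7,9,10,11,12,13,14,15: 10000101101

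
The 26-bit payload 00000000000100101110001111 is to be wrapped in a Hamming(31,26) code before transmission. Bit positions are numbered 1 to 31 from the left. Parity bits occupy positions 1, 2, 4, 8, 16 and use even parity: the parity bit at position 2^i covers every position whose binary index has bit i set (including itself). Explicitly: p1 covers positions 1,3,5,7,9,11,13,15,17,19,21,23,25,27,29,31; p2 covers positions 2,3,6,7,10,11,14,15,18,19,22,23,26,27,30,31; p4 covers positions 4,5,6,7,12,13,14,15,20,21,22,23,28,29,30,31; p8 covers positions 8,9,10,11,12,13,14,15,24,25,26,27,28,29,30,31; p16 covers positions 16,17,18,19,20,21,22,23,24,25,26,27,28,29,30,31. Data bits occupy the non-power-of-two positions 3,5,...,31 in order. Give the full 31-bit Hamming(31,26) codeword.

0001000100000001100101110001111

Place data bits at non-power-of-two positions: b3=0, b5=0, b6=0, b7=0, b9=0, b10=0, b11=0, b12=0, b13=0, b14=0, b15=0, b17=1, b18=0, b19=0, b20=1, b21=0, b22=1, b23=1, b24=1, b25=0, b26=0, b27=0, b28=1, b29=1, b30=1, b31=1.
p1 = XOR of data positions {3,5,7,9,11,13,15,17,19,21,23,25,27,29,31} = 0⊕0⊕0⊕0⊕0⊕0⊕0⊕1⊕0⊕0⊕1⊕0⊕0⊕1⊕1 = 0
p2 = XOR of data positions {3,6,7,10,11,14,15,18,19,22,23,26,27,30,31} = 0⊕0⊕0⊕0⊕0⊕0⊕0⊕0⊕0⊕1⊕1⊕0⊕0⊕1⊕1 = 0
p4 = XOR of data positions {5,6,7,12,13,14,15,20,21,22,23,28,29,30,31} = 0⊕0⊕0⊕0⊕0⊕0⊕0⊕1⊕0⊕1⊕1⊕1⊕1⊕1⊕1 = 1
p8 = XOR of data positions {9,10,11,12,13,14,15,24,25,26,27,28,29,30,31} = 0⊕0⊕0⊕0⊕0⊕0⊕0⊕1⊕0⊕0⊕0⊕1⊕1⊕1⊕1 = 1
p16 = XOR of data positions {17,18,19,20,21,22,23,24,25,26,27,28,29,30,31} = 1⊕0⊕0⊕1⊕0⊕1⊕1⊕1⊕0⊕0⊕0⊕1⊕1⊕1⊕1 = 1
Codeword b1..b31 = 0001000100000001100101110001111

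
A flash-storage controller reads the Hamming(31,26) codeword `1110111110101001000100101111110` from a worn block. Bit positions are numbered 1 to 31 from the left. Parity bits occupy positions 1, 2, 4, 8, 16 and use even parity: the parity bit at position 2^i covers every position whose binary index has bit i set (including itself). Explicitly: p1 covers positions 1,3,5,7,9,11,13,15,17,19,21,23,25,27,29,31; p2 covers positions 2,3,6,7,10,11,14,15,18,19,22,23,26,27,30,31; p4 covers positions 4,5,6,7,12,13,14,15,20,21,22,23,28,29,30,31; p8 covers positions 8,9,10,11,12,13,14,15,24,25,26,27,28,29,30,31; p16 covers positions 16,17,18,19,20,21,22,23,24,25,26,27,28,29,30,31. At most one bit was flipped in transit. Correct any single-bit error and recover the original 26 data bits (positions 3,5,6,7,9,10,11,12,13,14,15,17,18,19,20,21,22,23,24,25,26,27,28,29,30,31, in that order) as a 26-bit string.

s1: b1⊕b3⊕b5⊕b7⊕b9⊕b11⊕b13⊕b15⊕b17⊕b19⊕b21⊕b23⊕b25⊕b27⊕b29⊕b31 = 1⊕1⊕1⊕1⊕1⊕1⊕1⊕0⊕0⊕0⊕0⊕1⊕1⊕1⊕1⊕0 = 1
s2: b2⊕b3⊕b6⊕b7⊕b10⊕b11⊕b14⊕b15⊕b18⊕b19⊕b22⊕b23⊕b26⊕b27⊕b30⊕b31 = 1⊕1⊕1⊕1⊕0⊕1⊕0⊕0⊕0⊕0⊕0⊕1⊕1⊕1⊕1⊕0 = 1
s4: b4⊕b5⊕b6⊕b7⊕b12⊕b13⊕b14⊕b15⊕b20⊕b21⊕b22⊕b23⊕b28⊕b29⊕b30⊕b31 = 0⊕1⊕1⊕1⊕0⊕1⊕0⊕0⊕1⊕0⊕0⊕1⊕1⊕1⊕1⊕0 = 1
s8: b8⊕b9⊕b10⊕b11⊕b12⊕b13⊕b14⊕b15⊕b24⊕b25⊕b26⊕b27⊕b28⊕b29⊕b30⊕b31 = 1⊕1⊕0⊕1⊕0⊕1⊕0⊕0⊕0⊕1⊕1⊕1⊕1⊕1⊕1⊕0 = 0
s16: b16⊕b17⊕b18⊕b19⊕b20⊕b21⊕b22⊕b23⊕b24⊕b25⊕b26⊕b27⊕b28⊕b29⊕b30⊕b31 = 1⊕0⊕0⊕0⊕1⊕0⊕0⊕1⊕0⊕1⊕1⊕1⊕1⊕1⊕1⊕0 = 1
Syndrome (s16...s1) = 10111 → position 23.
Flip bit 23: corrected codeword = 1110111110101001000100001111110
Data bits at positions 3,5,6,7,9,10,11,12,13,14,15,17,18,19,20,21,22,23,24,25,26,27,28,29,30,31: 11111010100000100001111110

11111010100000100001111110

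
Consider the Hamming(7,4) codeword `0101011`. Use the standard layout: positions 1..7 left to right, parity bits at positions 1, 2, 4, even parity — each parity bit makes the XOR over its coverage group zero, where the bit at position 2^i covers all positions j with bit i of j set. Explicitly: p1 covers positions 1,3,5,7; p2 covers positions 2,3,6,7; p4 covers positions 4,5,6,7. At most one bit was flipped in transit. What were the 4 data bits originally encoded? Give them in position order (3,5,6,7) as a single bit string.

0010

s1: b1⊕b3⊕b5⊕b7 = 0⊕0⊕0⊕1 = 1
s2: b2⊕b3⊕b6⊕b7 = 1⊕0⊕1⊕1 = 1
s4: b4⊕b5⊕b6⊕b7 = 1⊕0⊕1⊕1 = 1
Syndrome (s4...s1) = 111 → position 7.
Flip bit 7: corrected codeword = 0101010
Data bits at positions 3,5,6,7: 0010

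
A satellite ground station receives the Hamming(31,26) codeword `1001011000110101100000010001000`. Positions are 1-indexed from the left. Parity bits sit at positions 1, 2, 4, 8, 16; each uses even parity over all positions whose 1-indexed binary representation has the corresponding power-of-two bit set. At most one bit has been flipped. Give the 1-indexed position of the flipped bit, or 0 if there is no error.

8

s1: b1⊕b3⊕b5⊕b7⊕b9⊕b11⊕b13⊕b15⊕b17⊕b19⊕b21⊕b23⊕b25⊕b27⊕b29⊕b31 = 1⊕0⊕0⊕1⊕0⊕1⊕0⊕0⊕1⊕0⊕0⊕0⊕0⊕0⊕0⊕0 = 0
s2: b2⊕b3⊕b6⊕b7⊕b10⊕b11⊕b14⊕b15⊕b18⊕b19⊕b22⊕b23⊕b26⊕b27⊕b30⊕b31 = 0⊕0⊕1⊕1⊕0⊕1⊕1⊕0⊕0⊕0⊕0⊕0⊕0⊕0⊕0⊕0 = 0
s4: b4⊕b5⊕b6⊕b7⊕b12⊕b13⊕b14⊕b15⊕b20⊕b21⊕b22⊕b23⊕b28⊕b29⊕b30⊕b31 = 1⊕0⊕1⊕1⊕1⊕0⊕1⊕0⊕0⊕0⊕0⊕0⊕1⊕0⊕0⊕0 = 0
s8: b8⊕b9⊕b10⊕b11⊕b12⊕b13⊕b14⊕b15⊕b24⊕b25⊕b26⊕b27⊕b28⊕b29⊕b30⊕b31 = 0⊕0⊕0⊕1⊕1⊕0⊕1⊕0⊕1⊕0⊕0⊕0⊕1⊕0⊕0⊕0 = 1
s16: b16⊕b17⊕b18⊕b19⊕b20⊕b21⊕b22⊕b23⊕b24⊕b25⊕b26⊕b27⊕b28⊕b29⊕b30⊕b31 = 1⊕1⊕0⊕0⊕0⊕0⊕0⊕0⊕1⊕0⊕0⊕0⊕1⊕0⊕0⊕0 = 0
Syndrome (s16...s1) = 01000 → position 8.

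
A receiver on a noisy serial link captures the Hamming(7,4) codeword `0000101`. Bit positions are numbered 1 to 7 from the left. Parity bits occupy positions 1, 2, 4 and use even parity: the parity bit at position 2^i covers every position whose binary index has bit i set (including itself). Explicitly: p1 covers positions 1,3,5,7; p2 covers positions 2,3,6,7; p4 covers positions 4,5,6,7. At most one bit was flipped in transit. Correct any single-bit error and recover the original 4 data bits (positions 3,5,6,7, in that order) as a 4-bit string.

s1: b1⊕b3⊕b5⊕b7 = 0⊕0⊕1⊕1 = 0
s2: b2⊕b3⊕b6⊕b7 = 0⊕0⊕0⊕1 = 1
s4: b4⊕b5⊕b6⊕b7 = 0⊕1⊕0⊕1 = 0
Syndrome (s4...s1) = 010 → position 2.
Flip bit 2: corrected codeword = 0100101
Data bits at positions 3,5,6,7: 0101

0101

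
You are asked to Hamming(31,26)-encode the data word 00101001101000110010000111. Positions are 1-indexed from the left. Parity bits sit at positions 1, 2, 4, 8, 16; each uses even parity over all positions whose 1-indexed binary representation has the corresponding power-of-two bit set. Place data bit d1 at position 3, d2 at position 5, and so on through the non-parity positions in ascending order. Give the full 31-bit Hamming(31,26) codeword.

0001010010011010000110010000111

Place data bits at non-power-of-two positions: b3=0, b5=0, b6=1, b7=0, b9=1, b10=0, b11=0, b12=1, b13=1, b14=0, b15=1, b17=0, b18=0, b19=0, b20=1, b21=1, b22=0, b23=0, b24=1, b25=0, b26=0, b27=0, b28=0, b29=1, b30=1, b31=1.
p1 = XOR of data positions {3,5,7,9,11,13,15,17,19,21,23,25,27,29,31} = 0⊕0⊕0⊕1⊕0⊕1⊕1⊕0⊕0⊕1⊕0⊕0⊕0⊕1⊕1 = 0
p2 = XOR of data positions {3,6,7,10,11,14,15,18,19,22,23,26,27,30,31} = 0⊕1⊕0⊕0⊕0⊕0⊕1⊕0⊕0⊕0⊕0⊕0⊕0⊕1⊕1 = 0
p4 = XOR of data positions {5,6,7,12,13,14,15,20,21,22,23,28,29,30,31} = 0⊕1⊕0⊕1⊕1⊕0⊕1⊕1⊕1⊕0⊕0⊕0⊕1⊕1⊕1 = 1
p8 = XOR of data positions {9,10,11,12,13,14,15,24,25,26,27,28,29,30,31} = 1⊕0⊕0⊕1⊕1⊕0⊕1⊕1⊕0⊕0⊕0⊕0⊕1⊕1⊕1 = 0
p16 = XOR of data positions {17,18,19,20,21,22,23,24,25,26,27,28,29,30,31} = 0⊕0⊕0⊕1⊕1⊕0⊕0⊕1⊕0⊕0⊕0⊕0⊕1⊕1⊕1 = 0
Codeword b1..b31 = 0001010010011010000110010000111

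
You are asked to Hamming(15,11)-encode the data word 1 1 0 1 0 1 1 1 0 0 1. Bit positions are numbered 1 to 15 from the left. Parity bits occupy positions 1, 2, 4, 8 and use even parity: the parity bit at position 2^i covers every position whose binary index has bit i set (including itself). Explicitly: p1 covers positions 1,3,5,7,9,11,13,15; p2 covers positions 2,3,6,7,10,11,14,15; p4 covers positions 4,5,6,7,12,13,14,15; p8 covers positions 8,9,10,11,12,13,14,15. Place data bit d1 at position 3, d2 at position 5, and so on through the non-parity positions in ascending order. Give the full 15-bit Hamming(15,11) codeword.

Place data bits at non-power-of-two positions: b3=1, b5=1, b6=0, b7=1, b9=0, b10=1, b11=1, b12=1, b13=0, b14=0, b15=1.
p1 = XOR of data positions {3,5,7,9,11,13,15} = 1⊕1⊕1⊕0⊕1⊕0⊕1 = 1
p2 = XOR of data positions {3,6,7,10,11,14,15} = 1⊕0⊕1⊕1⊕1⊕0⊕1 = 1
p4 = XOR of data positions {5,6,7,12,13,14,15} = 1⊕0⊕1⊕1⊕0⊕0⊕1 = 0
p8 = XOR of data positions {9,10,11,12,13,14,15} = 0⊕1⊕1⊕1⊕0⊕0⊕1 = 0
Codeword b1..b15 = 111010100111001

111010100111001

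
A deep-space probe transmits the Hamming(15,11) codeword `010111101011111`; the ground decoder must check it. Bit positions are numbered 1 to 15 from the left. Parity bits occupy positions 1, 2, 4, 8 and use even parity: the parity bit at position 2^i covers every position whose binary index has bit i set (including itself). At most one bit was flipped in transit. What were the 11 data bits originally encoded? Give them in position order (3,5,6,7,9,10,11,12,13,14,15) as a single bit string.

s1: b1⊕b3⊕b5⊕b7⊕b9⊕b11⊕b13⊕b15 = 0⊕0⊕1⊕1⊕1⊕1⊕1⊕1 = 0
s2: b2⊕b3⊕b6⊕b7⊕b10⊕b11⊕b14⊕b15 = 1⊕0⊕1⊕1⊕0⊕1⊕1⊕1 = 0
s4: b4⊕b5⊕b6⊕b7⊕b12⊕b13⊕b14⊕b15 = 1⊕1⊕1⊕1⊕1⊕1⊕1⊕1 = 0
s8: b8⊕b9⊕b10⊕b11⊕b12⊕b13⊕b14⊕b15 = 0⊕1⊕0⊕1⊕1⊕1⊕1⊕1 = 0
Syndrome (s8...s1) = 0000 → position 0 (no error).
No correction needed.
Data bits at positions 3,5,6,7,9,10,11,12,13,14,15: 01111011111

01111011111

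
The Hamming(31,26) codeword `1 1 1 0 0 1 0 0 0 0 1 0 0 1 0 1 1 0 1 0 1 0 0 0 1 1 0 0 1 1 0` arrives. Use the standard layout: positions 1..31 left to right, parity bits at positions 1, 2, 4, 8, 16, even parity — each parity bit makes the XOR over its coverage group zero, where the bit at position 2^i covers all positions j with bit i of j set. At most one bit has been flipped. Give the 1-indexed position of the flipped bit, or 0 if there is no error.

4

s1: b1⊕b3⊕b5⊕b7⊕b9⊕b11⊕b13⊕b15⊕b17⊕b19⊕b21⊕b23⊕b25⊕b27⊕b29⊕b31 = 1⊕1⊕0⊕0⊕0⊕1⊕0⊕0⊕1⊕1⊕1⊕0⊕1⊕0⊕1⊕0 = 0
s2: b2⊕b3⊕b6⊕b7⊕b10⊕b11⊕b14⊕b15⊕b18⊕b19⊕b22⊕b23⊕b26⊕b27⊕b30⊕b31 = 1⊕1⊕1⊕0⊕0⊕1⊕1⊕0⊕0⊕1⊕0⊕0⊕1⊕0⊕1⊕0 = 0
s4: b4⊕b5⊕b6⊕b7⊕b12⊕b13⊕b14⊕b15⊕b20⊕b21⊕b22⊕b23⊕b28⊕b29⊕b30⊕b31 = 0⊕0⊕1⊕0⊕0⊕0⊕1⊕0⊕0⊕1⊕0⊕0⊕0⊕1⊕1⊕0 = 1
s8: b8⊕b9⊕b10⊕b11⊕b12⊕b13⊕b14⊕b15⊕b24⊕b25⊕b26⊕b27⊕b28⊕b29⊕b30⊕b31 = 0⊕0⊕0⊕1⊕0⊕0⊕1⊕0⊕0⊕1⊕1⊕0⊕0⊕1⊕1⊕0 = 0
s16: b16⊕b17⊕b18⊕b19⊕b20⊕b21⊕b22⊕b23⊕b24⊕b25⊕b26⊕b27⊕b28⊕b29⊕b30⊕b31 = 1⊕1⊕0⊕1⊕0⊕1⊕0⊕0⊕0⊕1⊕1⊕0⊕0⊕1⊕1⊕0 = 0
Syndrome (s16...s1) = 00100 → position 4.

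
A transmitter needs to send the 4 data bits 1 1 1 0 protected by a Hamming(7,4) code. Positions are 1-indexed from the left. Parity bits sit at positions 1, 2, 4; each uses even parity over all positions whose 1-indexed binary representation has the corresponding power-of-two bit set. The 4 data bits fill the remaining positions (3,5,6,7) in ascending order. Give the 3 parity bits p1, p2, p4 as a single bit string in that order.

000

Place data bits at non-power-of-two positions: b3=1, b5=1, b6=1, b7=0.
p1 = XOR of data positions {3,5,7} = 1⊕1⊕0 = 0
p2 = XOR of data positions {3,6,7} = 1⊕1⊕0 = 0
p4 = XOR of data positions {5,6,7} = 1⊕1⊕0 = 0
Parity bits p1,p2,p4 = 000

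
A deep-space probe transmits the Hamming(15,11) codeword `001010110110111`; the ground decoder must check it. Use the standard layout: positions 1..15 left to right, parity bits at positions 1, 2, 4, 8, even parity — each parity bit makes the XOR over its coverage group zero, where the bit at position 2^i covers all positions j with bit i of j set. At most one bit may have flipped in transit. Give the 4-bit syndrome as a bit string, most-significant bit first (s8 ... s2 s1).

0100

s1: b1⊕b3⊕b5⊕b7⊕b9⊕b11⊕b13⊕b15 = 0⊕1⊕1⊕1⊕0⊕1⊕1⊕1 = 0
s2: b2⊕b3⊕b6⊕b7⊕b10⊕b11⊕b14⊕b15 = 0⊕1⊕0⊕1⊕1⊕1⊕1⊕1 = 0
s4: b4⊕b5⊕b6⊕b7⊕b12⊕b13⊕b14⊕b15 = 0⊕1⊕0⊕1⊕0⊕1⊕1⊕1 = 1
s8: b8⊕b9⊕b10⊕b11⊕b12⊕b13⊕b14⊕b15 = 1⊕0⊕1⊕1⊕0⊕1⊕1⊕1 = 0
Syndrome (s8...s1) = 0100 → position 4.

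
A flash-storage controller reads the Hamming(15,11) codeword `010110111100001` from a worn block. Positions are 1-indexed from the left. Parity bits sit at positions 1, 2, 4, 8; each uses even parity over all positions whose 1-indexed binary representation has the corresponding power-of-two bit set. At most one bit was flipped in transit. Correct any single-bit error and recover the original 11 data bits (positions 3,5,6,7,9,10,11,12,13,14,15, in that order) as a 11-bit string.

01011100001

s1: b1⊕b3⊕b5⊕b7⊕b9⊕b11⊕b13⊕b15 = 0⊕0⊕1⊕1⊕1⊕0⊕0⊕1 = 0
s2: b2⊕b3⊕b6⊕b7⊕b10⊕b11⊕b14⊕b15 = 1⊕0⊕0⊕1⊕1⊕0⊕0⊕1 = 0
s4: b4⊕b5⊕b6⊕b7⊕b12⊕b13⊕b14⊕b15 = 1⊕1⊕0⊕1⊕0⊕0⊕0⊕1 = 0
s8: b8⊕b9⊕b10⊕b11⊕b12⊕b13⊕b14⊕b15 = 1⊕1⊕1⊕0⊕0⊕0⊕0⊕1 = 0
Syndrome (s8...s1) = 0000 → position 0 (no error).
No correction needed.
Data bits at positions 3,5,6,7,9,10,11,12,13,14,15: 01011100001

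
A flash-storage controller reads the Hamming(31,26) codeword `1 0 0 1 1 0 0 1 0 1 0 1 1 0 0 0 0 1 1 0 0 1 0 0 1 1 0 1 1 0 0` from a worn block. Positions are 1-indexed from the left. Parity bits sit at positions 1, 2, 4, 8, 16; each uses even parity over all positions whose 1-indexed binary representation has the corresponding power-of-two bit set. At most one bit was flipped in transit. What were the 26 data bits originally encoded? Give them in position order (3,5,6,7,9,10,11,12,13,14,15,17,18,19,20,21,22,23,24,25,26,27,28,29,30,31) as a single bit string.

s1: b1⊕b3⊕b5⊕b7⊕b9⊕b11⊕b13⊕b15⊕b17⊕b19⊕b21⊕b23⊕b25⊕b27⊕b29⊕b31 = 1⊕0⊕1⊕0⊕0⊕0⊕1⊕0⊕0⊕1⊕0⊕0⊕1⊕0⊕1⊕0 = 0
s2: b2⊕b3⊕b6⊕b7⊕b10⊕b11⊕b14⊕b15⊕b18⊕b19⊕b22⊕b23⊕b26⊕b27⊕b30⊕b31 = 0⊕0⊕0⊕0⊕1⊕0⊕0⊕0⊕1⊕1⊕1⊕0⊕1⊕0⊕0⊕0 = 1
s4: b4⊕b5⊕b6⊕b7⊕b12⊕b13⊕b14⊕b15⊕b20⊕b21⊕b22⊕b23⊕b28⊕b29⊕b30⊕b31 = 1⊕1⊕0⊕0⊕1⊕1⊕0⊕0⊕0⊕0⊕1⊕0⊕1⊕1⊕0⊕0 = 1
s8: b8⊕b9⊕b10⊕b11⊕b12⊕b13⊕b14⊕b15⊕b24⊕b25⊕b26⊕b27⊕b28⊕b29⊕b30⊕b31 = 1⊕0⊕1⊕0⊕1⊕1⊕0⊕0⊕0⊕1⊕1⊕0⊕1⊕1⊕0⊕0 = 0
s16: b16⊕b17⊕b18⊕b19⊕b20⊕b21⊕b22⊕b23⊕b24⊕b25⊕b26⊕b27⊕b28⊕b29⊕b30⊕b31 = 0⊕0⊕1⊕1⊕0⊕0⊕1⊕0⊕0⊕1⊕1⊕0⊕1⊕1⊕0⊕0 = 1
Syndrome (s16...s1) = 10110 → position 22.
Flip bit 22: corrected codeword = 1001100101011000011000001101100
Data bits at positions 3,5,6,7,9,10,11,12,13,14,15,17,18,19,20,21,22,23,24,25,26,27,28,29,30,31: 01000101100011000001101100

01000101100011000001101100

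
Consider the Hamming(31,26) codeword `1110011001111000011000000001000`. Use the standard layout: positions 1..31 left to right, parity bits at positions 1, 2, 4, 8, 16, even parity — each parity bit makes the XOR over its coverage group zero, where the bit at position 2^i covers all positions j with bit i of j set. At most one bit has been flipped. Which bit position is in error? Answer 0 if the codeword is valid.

s1: b1⊕b3⊕b5⊕b7⊕b9⊕b11⊕b13⊕b15⊕b17⊕b19⊕b21⊕b23⊕b25⊕b27⊕b29⊕b31 = 1⊕1⊕0⊕1⊕0⊕1⊕1⊕0⊕0⊕1⊕0⊕0⊕0⊕0⊕0⊕0 = 0
s2: b2⊕b3⊕b6⊕b7⊕b10⊕b11⊕b14⊕b15⊕b18⊕b19⊕b22⊕b23⊕b26⊕b27⊕b30⊕b31 = 1⊕1⊕1⊕1⊕1⊕1⊕0⊕0⊕1⊕1⊕0⊕0⊕0⊕0⊕0⊕0 = 0
s4: b4⊕b5⊕b6⊕b7⊕b12⊕b13⊕b14⊕b15⊕b20⊕b21⊕b22⊕b23⊕b28⊕b29⊕b30⊕b31 = 0⊕0⊕1⊕1⊕1⊕1⊕0⊕0⊕0⊕0⊕0⊕0⊕1⊕0⊕0⊕0 = 1
s8: b8⊕b9⊕b10⊕b11⊕b12⊕b13⊕b14⊕b15⊕b24⊕b25⊕b26⊕b27⊕b28⊕b29⊕b30⊕b31 = 0⊕0⊕1⊕1⊕1⊕1⊕0⊕0⊕0⊕0⊕0⊕0⊕1⊕0⊕0⊕0 = 1
s16: b16⊕b17⊕b18⊕b19⊕b20⊕b21⊕b22⊕b23⊕b24⊕b25⊕b26⊕b27⊕b28⊕b29⊕b30⊕b31 = 0⊕0⊕1⊕1⊕0⊕0⊕0⊕0⊕0⊕0⊕0⊕0⊕1⊕0⊕0⊕0 = 1
Syndrome (s16...s1) = 11100 → position 28.

28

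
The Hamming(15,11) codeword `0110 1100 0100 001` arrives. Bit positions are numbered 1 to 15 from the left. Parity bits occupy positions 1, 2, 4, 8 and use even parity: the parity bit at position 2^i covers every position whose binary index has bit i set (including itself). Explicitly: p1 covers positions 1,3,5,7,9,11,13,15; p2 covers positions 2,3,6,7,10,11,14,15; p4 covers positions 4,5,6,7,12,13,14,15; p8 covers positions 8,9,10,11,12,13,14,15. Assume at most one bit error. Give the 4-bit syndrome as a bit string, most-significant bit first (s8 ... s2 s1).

0111

s1: b1⊕b3⊕b5⊕b7⊕b9⊕b11⊕b13⊕b15 = 0⊕1⊕1⊕0⊕0⊕0⊕0⊕1 = 1
s2: b2⊕b3⊕b6⊕b7⊕b10⊕b11⊕b14⊕b15 = 1⊕1⊕1⊕0⊕1⊕0⊕0⊕1 = 1
s4: b4⊕b5⊕b6⊕b7⊕b12⊕b13⊕b14⊕b15 = 0⊕1⊕1⊕0⊕0⊕0⊕0⊕1 = 1
s8: b8⊕b9⊕b10⊕b11⊕b12⊕b13⊕b14⊕b15 = 0⊕0⊕1⊕0⊕0⊕0⊕0⊕1 = 0
Syndrome (s8...s1) = 0111 → position 7.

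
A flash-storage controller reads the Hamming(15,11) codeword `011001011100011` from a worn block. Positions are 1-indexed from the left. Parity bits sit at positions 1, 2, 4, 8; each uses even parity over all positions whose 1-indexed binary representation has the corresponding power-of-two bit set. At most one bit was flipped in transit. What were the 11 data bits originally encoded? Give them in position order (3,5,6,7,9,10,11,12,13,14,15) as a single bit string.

10101100111

s1: b1⊕b3⊕b5⊕b7⊕b9⊕b11⊕b13⊕b15 = 0⊕1⊕0⊕0⊕1⊕0⊕0⊕1 = 1
s2: b2⊕b3⊕b6⊕b7⊕b10⊕b11⊕b14⊕b15 = 1⊕1⊕1⊕0⊕1⊕0⊕1⊕1 = 0
s4: b4⊕b5⊕b6⊕b7⊕b12⊕b13⊕b14⊕b15 = 0⊕0⊕1⊕0⊕0⊕0⊕1⊕1 = 1
s8: b8⊕b9⊕b10⊕b11⊕b12⊕b13⊕b14⊕b15 = 1⊕1⊕1⊕0⊕0⊕0⊕1⊕1 = 1
Syndrome (s8...s1) = 1101 → position 13.
Flip bit 13: corrected codeword = 011001011100111
Data bits at positions 3,5,6,7,9,10,11,12,13,14,15: 10101100111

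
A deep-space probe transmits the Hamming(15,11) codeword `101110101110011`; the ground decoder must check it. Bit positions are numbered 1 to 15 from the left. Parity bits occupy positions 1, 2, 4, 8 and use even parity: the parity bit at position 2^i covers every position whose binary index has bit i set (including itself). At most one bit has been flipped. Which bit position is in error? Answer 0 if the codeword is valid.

13

s1: b1⊕b3⊕b5⊕b7⊕b9⊕b11⊕b13⊕b15 = 1⊕1⊕1⊕1⊕1⊕1⊕0⊕1 = 1
s2: b2⊕b3⊕b6⊕b7⊕b10⊕b11⊕b14⊕b15 = 0⊕1⊕0⊕1⊕1⊕1⊕1⊕1 = 0
s4: b4⊕b5⊕b6⊕b7⊕b12⊕b13⊕b14⊕b15 = 1⊕1⊕0⊕1⊕0⊕0⊕1⊕1 = 1
s8: b8⊕b9⊕b10⊕b11⊕b12⊕b13⊕b14⊕b15 = 0⊕1⊕1⊕1⊕0⊕0⊕1⊕1 = 1
Syndrome (s8...s1) = 1101 → position 13.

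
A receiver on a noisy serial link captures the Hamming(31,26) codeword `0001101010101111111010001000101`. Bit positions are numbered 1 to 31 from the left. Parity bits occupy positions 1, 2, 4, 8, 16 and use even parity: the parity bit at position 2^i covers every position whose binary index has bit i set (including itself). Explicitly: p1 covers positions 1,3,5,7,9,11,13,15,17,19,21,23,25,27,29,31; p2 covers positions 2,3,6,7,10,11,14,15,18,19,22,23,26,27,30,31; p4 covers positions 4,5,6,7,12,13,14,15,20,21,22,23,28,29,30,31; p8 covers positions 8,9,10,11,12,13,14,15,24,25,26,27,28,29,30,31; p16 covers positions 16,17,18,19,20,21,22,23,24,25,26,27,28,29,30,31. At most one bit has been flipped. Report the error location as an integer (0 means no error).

s1: b1⊕b3⊕b5⊕b7⊕b9⊕b11⊕b13⊕b15⊕b17⊕b19⊕b21⊕b23⊕b25⊕b27⊕b29⊕b31 = 0⊕0⊕1⊕1⊕1⊕1⊕1⊕1⊕1⊕1⊕1⊕0⊕1⊕0⊕1⊕1 = 0
s2: b2⊕b3⊕b6⊕b7⊕b10⊕b11⊕b14⊕b15⊕b18⊕b19⊕b22⊕b23⊕b26⊕b27⊕b30⊕b31 = 0⊕0⊕0⊕1⊕0⊕1⊕1⊕1⊕1⊕1⊕0⊕0⊕0⊕0⊕0⊕1 = 1
s4: b4⊕b5⊕b6⊕b7⊕b12⊕b13⊕b14⊕b15⊕b20⊕b21⊕b22⊕b23⊕b28⊕b29⊕b30⊕b31 = 1⊕1⊕0⊕1⊕0⊕1⊕1⊕1⊕0⊕1⊕0⊕0⊕0⊕1⊕0⊕1 = 1
s8: b8⊕b9⊕b10⊕b11⊕b12⊕b13⊕b14⊕b15⊕b24⊕b25⊕b26⊕b27⊕b28⊕b29⊕b30⊕b31 = 0⊕1⊕0⊕1⊕0⊕1⊕1⊕1⊕0⊕1⊕0⊕0⊕0⊕1⊕0⊕1 = 0
s16: b16⊕b17⊕b18⊕b19⊕b20⊕b21⊕b22⊕b23⊕b24⊕b25⊕b26⊕b27⊕b28⊕b29⊕b30⊕b31 = 1⊕1⊕1⊕1⊕0⊕1⊕0⊕0⊕0⊕1⊕0⊕0⊕0⊕1⊕0⊕1 = 0
Syndrome (s16...s1) = 00110 → position 6.

6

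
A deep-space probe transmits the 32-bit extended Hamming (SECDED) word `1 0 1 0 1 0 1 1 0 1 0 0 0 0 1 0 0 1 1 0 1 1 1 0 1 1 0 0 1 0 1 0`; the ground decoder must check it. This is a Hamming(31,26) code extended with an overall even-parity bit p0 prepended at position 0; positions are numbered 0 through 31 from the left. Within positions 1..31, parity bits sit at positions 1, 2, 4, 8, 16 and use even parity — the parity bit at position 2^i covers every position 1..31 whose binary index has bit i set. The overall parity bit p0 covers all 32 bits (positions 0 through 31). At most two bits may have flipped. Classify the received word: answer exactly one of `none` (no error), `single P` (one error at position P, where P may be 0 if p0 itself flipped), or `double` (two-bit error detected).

double

s1: b1⊕b3⊕b5⊕b7⊕b9⊕b11⊕b13⊕b15⊕b17⊕b19⊕b21⊕b23⊕b25⊕b27⊕b29⊕b31 = 0⊕0⊕0⊕1⊕1⊕0⊕0⊕0⊕1⊕0⊕1⊕0⊕1⊕0⊕0⊕0 = 1
s2: b2⊕b3⊕b6⊕b7⊕b10⊕b11⊕b14⊕b15⊕b18⊕b19⊕b22⊕b23⊕b26⊕b27⊕b30⊕b31 = 1⊕0⊕1⊕1⊕0⊕0⊕1⊕0⊕1⊕0⊕1⊕0⊕0⊕0⊕1⊕0 = 1
s4: b4⊕b5⊕b6⊕b7⊕b12⊕b13⊕b14⊕b15⊕b20⊕b21⊕b22⊕b23⊕b28⊕b29⊕b30⊕b31 = 1⊕0⊕1⊕1⊕0⊕0⊕1⊕0⊕1⊕1⊕1⊕0⊕1⊕0⊕1⊕0 = 1
s8: b8⊕b9⊕b10⊕b11⊕b12⊕b13⊕b14⊕b15⊕b24⊕b25⊕b26⊕b27⊕b28⊕b29⊕b30⊕b31 = 0⊕1⊕0⊕0⊕0⊕0⊕1⊕0⊕1⊕1⊕0⊕0⊕1⊕0⊕1⊕0 = 0
s16: b16⊕b17⊕b18⊕b19⊕b20⊕b21⊕b22⊕b23⊕b24⊕b25⊕b26⊕b27⊕b28⊕b29⊕b30⊕b31 = 0⊕1⊕1⊕0⊕1⊕1⊕1⊕0⊕1⊕1⊕0⊕0⊕1⊕0⊕1⊕0 = 1
Syndrome (s16...s1) = 10111 → position 23.
Overall parity (XOR of all 32 bits, including p0): 1⊕0⊕1⊕0⊕1⊕0⊕1⊕1⊕0⊕1⊕0⊕0⊕0⊕0⊕1⊕0⊕0⊕1⊕1⊕0⊕1⊕1⊕1⊕0⊕1⊕1⊕0⊕0⊕1⊕0⊕1⊕0 = 0
Overall=0, syndrome position=23 → double-bit error detected (uncorrectable).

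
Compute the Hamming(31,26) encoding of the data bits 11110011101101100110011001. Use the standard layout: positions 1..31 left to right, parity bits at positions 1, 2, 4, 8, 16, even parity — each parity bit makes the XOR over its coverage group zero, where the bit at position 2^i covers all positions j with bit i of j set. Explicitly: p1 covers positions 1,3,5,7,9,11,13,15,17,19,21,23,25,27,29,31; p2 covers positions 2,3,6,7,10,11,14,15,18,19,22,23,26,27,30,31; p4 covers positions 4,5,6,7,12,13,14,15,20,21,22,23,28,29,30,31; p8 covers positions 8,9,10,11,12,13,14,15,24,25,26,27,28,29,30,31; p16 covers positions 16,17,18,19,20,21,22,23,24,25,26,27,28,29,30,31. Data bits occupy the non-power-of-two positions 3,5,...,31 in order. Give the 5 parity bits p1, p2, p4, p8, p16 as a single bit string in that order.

Place data bits at non-power-of-two positions: b3=1, b5=1, b6=1, b7=1, b9=0, b10=0, b11=1, b12=1, b13=1, b14=0, b15=1, b17=1, b18=0, b19=1, b20=1, b21=0, b22=0, b23=1, b24=1, b25=0, b26=0, b27=1, b28=1, b29=0, b30=0, b31=1.
p1 = XOR of data positions {3,5,7,9,11,13,15,17,19,21,23,25,27,29,31} = 1⊕1⊕1⊕0⊕1⊕1⊕1⊕1⊕1⊕0⊕1⊕0⊕1⊕0⊕1 = 1
p2 = XOR of data positions {3,6,7,10,11,14,15,18,19,22,23,26,27,30,31} = 1⊕1⊕1⊕0⊕1⊕0⊕1⊕0⊕1⊕0⊕1⊕0⊕1⊕0⊕1 = 1
p4 = XOR of data positions {5,6,7,12,13,14,15,20,21,22,23,28,29,30,31} = 1⊕1⊕1⊕1⊕1⊕0⊕1⊕1⊕0⊕0⊕1⊕1⊕0⊕0⊕1 = 0
p8 = XOR of data positions {9,10,11,12,13,14,15,24,25,26,27,28,29,30,31} = 0⊕0⊕1⊕1⊕1⊕0⊕1⊕1⊕0⊕0⊕1⊕1⊕0⊕0⊕1 = 0
p16 = XOR of data positions {17,18,19,20,21,22,23,24,25,26,27,28,29,30,31} = 1⊕0⊕1⊕1⊕0⊕0⊕1⊕1⊕0⊕0⊕1⊕1⊕0⊕0⊕1 = 0
Parity bits p1,p2,p4,p8,p16 = 11000

11000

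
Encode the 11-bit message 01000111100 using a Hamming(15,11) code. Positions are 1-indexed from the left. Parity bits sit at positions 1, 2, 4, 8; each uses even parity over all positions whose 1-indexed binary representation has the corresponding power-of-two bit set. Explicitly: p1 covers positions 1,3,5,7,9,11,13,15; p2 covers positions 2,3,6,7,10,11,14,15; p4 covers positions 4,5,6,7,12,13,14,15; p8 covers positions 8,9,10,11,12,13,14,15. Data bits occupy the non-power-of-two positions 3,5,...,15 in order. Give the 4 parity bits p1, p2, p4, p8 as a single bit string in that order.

Place data bits at non-power-of-two positions: b3=0, b5=1, b6=0, b7=0, b9=0, b10=1, b11=1, b12=1, b13=1, b14=0, b15=0.
p1 = XOR of data positions {3,5,7,9,11,13,15} = 0⊕1⊕0⊕0⊕1⊕1⊕0 = 1
p2 = XOR of data positions {3,6,7,10,11,14,15} = 0⊕0⊕0⊕1⊕1⊕0⊕0 = 0
p4 = XOR of data positions {5,6,7,12,13,14,15} = 1⊕0⊕0⊕1⊕1⊕0⊕0 = 1
p8 = XOR of data positions {9,10,11,12,13,14,15} = 0⊕1⊕1⊕1⊕1⊕0⊕0 = 0
Parity bits p1,p2,p4,p8 = 1010

1010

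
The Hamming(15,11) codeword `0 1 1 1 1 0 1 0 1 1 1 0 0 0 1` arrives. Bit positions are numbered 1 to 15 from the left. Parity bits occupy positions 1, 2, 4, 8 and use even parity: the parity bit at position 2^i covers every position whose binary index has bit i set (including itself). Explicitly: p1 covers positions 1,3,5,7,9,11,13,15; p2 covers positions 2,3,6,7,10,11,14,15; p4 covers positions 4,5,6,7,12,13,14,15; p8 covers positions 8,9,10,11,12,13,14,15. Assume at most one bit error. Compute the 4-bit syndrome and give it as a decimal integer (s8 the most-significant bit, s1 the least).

s1: b1⊕b3⊕b5⊕b7⊕b9⊕b11⊕b13⊕b15 = 0⊕1⊕1⊕1⊕1⊕1⊕0⊕1 = 0
s2: b2⊕b3⊕b6⊕b7⊕b10⊕b11⊕b14⊕b15 = 1⊕1⊕0⊕1⊕1⊕1⊕0⊕1 = 0
s4: b4⊕b5⊕b6⊕b7⊕b12⊕b13⊕b14⊕b15 = 1⊕1⊕0⊕1⊕0⊕0⊕0⊕1 = 0
s8: b8⊕b9⊕b10⊕b11⊕b12⊕b13⊕b14⊕b15 = 0⊕1⊕1⊕1⊕0⊕0⊕0⊕1 = 0
Syndrome (s8...s1) = 0000 → position 0 (no error).

0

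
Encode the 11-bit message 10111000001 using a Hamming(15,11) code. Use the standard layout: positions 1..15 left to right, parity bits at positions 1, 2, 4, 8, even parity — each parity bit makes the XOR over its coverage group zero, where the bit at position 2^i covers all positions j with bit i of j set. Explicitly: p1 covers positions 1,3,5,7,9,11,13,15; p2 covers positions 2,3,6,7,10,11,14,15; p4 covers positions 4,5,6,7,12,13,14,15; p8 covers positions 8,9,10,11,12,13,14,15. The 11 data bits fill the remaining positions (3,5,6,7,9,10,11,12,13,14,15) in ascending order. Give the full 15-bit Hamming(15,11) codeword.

Place data bits at non-power-of-two positions: b3=1, b5=0, b6=1, b7=1, b9=1, b10=0, b11=0, b12=0, b13=0, b14=0, b15=1.
p1 = XOR of data positions {3,5,7,9,11,13,15} = 1⊕0⊕1⊕1⊕0⊕0⊕1 = 0
p2 = XOR of data positions {3,6,7,10,11,14,15} = 1⊕1⊕1⊕0⊕0⊕0⊕1 = 0
p4 = XOR of data positions {5,6,7,12,13,14,15} = 0⊕1⊕1⊕0⊕0⊕0⊕1 = 1
p8 = XOR of data positions {9,10,11,12,13,14,15} = 1⊕0⊕0⊕0⊕0⊕0⊕1 = 0
Codeword b1..b15 = 001101101000001

001101101000001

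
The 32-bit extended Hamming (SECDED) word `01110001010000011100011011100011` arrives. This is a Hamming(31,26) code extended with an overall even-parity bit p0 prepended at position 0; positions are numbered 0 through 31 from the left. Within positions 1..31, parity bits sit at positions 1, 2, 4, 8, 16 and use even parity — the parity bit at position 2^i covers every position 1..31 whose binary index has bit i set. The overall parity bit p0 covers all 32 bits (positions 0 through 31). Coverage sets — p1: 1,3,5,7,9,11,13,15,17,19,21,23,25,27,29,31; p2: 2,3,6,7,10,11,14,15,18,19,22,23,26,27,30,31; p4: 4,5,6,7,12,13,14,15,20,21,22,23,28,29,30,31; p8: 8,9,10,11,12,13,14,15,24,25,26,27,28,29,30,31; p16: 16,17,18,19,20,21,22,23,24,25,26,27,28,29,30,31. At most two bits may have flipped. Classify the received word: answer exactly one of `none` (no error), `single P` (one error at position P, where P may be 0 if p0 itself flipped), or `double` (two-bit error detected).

s1: b1⊕b3⊕b5⊕b7⊕b9⊕b11⊕b13⊕b15⊕b17⊕b19⊕b21⊕b23⊕b25⊕b27⊕b29⊕b31 = 1⊕1⊕0⊕1⊕1⊕0⊕0⊕1⊕1⊕0⊕1⊕0⊕1⊕0⊕0⊕1 = 1
s2: b2⊕b3⊕b6⊕b7⊕b10⊕b11⊕b14⊕b15⊕b18⊕b19⊕b22⊕b23⊕b26⊕b27⊕b30⊕b31 = 1⊕1⊕0⊕1⊕0⊕0⊕0⊕1⊕0⊕0⊕1⊕0⊕1⊕0⊕1⊕1 = 0
s4: b4⊕b5⊕b6⊕b7⊕b12⊕b13⊕b14⊕b15⊕b20⊕b21⊕b22⊕b23⊕b28⊕b29⊕b30⊕b31 = 0⊕0⊕0⊕1⊕0⊕0⊕0⊕1⊕0⊕1⊕1⊕0⊕0⊕0⊕1⊕1 = 0
s8: b8⊕b9⊕b10⊕b11⊕b12⊕b13⊕b14⊕b15⊕b24⊕b25⊕b26⊕b27⊕b28⊕b29⊕b30⊕b31 = 0⊕1⊕0⊕0⊕0⊕0⊕0⊕1⊕1⊕1⊕1⊕0⊕0⊕0⊕1⊕1 = 1
s16: b16⊕b17⊕b18⊕b19⊕b20⊕b21⊕b22⊕b23⊕b24⊕b25⊕b26⊕b27⊕b28⊕b29⊕b30⊕b31 = 1⊕1⊕0⊕0⊕0⊕1⊕1⊕0⊕1⊕1⊕1⊕0⊕0⊕0⊕1⊕1 = 1
Syndrome (s16...s1) = 11001 → position 25.
Overall parity (XOR of all 32 bits, including p0): 0⊕1⊕1⊕1⊕0⊕0⊕0⊕1⊕0⊕1⊕0⊕0⊕0⊕0⊕0⊕1⊕1⊕1⊕0⊕0⊕0⊕1⊕1⊕0⊕1⊕1⊕1⊕0⊕0⊕0⊕1⊕1 = 1
Overall=1, syndrome position=25 → single-bit error at position 25.

single 25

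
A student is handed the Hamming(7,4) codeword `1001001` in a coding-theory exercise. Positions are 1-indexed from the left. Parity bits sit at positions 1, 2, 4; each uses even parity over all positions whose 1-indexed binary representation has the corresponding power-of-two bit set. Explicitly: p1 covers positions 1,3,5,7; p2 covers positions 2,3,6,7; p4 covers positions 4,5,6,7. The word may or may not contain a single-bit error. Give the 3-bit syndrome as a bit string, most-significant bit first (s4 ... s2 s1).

010

s1: b1⊕b3⊕b5⊕b7 = 1⊕0⊕0⊕1 = 0
s2: b2⊕b3⊕b6⊕b7 = 0⊕0⊕0⊕1 = 1
s4: b4⊕b5⊕b6⊕b7 = 1⊕0⊕0⊕1 = 0
Syndrome (s4...s1) = 010 → position 2.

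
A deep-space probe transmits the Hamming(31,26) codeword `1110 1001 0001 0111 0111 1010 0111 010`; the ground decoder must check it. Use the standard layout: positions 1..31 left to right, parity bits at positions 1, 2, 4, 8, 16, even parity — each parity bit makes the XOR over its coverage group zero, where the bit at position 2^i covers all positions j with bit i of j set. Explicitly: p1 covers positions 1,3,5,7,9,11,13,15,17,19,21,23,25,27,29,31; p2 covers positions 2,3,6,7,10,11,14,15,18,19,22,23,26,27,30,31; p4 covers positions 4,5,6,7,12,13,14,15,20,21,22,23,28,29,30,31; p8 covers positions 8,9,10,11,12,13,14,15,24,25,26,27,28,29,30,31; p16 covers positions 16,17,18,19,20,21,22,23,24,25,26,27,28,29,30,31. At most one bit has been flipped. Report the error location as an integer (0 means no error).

4

s1: b1⊕b3⊕b5⊕b7⊕b9⊕b11⊕b13⊕b15⊕b17⊕b19⊕b21⊕b23⊕b25⊕b27⊕b29⊕b31 = 1⊕1⊕1⊕0⊕0⊕0⊕0⊕1⊕0⊕1⊕1⊕1⊕0⊕1⊕0⊕0 = 0
s2: b2⊕b3⊕b6⊕b7⊕b10⊕b11⊕b14⊕b15⊕b18⊕b19⊕b22⊕b23⊕b26⊕b27⊕b30⊕b31 = 1⊕1⊕0⊕0⊕0⊕0⊕1⊕1⊕1⊕1⊕0⊕1⊕1⊕1⊕1⊕0 = 0
s4: b4⊕b5⊕b6⊕b7⊕b12⊕b13⊕b14⊕b15⊕b20⊕b21⊕b22⊕b23⊕b28⊕b29⊕b30⊕b31 = 0⊕1⊕0⊕0⊕1⊕0⊕1⊕1⊕1⊕1⊕0⊕1⊕1⊕0⊕1⊕0 = 1
s8: b8⊕b9⊕b10⊕b11⊕b12⊕b13⊕b14⊕b15⊕b24⊕b25⊕b26⊕b27⊕b28⊕b29⊕b30⊕b31 = 1⊕0⊕0⊕0⊕1⊕0⊕1⊕1⊕0⊕0⊕1⊕1⊕1⊕0⊕1⊕0 = 0
s16: b16⊕b17⊕b18⊕b19⊕b20⊕b21⊕b22⊕b23⊕b24⊕b25⊕b26⊕b27⊕b28⊕b29⊕b30⊕b31 = 1⊕0⊕1⊕1⊕1⊕1⊕0⊕1⊕0⊕0⊕1⊕1⊕1⊕0⊕1⊕0 = 0
Syndrome (s16...s1) = 00100 → position 4.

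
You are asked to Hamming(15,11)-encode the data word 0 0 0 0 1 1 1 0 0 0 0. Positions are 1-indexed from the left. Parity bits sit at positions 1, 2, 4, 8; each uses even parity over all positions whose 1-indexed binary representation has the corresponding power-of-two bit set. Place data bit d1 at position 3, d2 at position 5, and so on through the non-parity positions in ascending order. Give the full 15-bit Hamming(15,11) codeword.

Place data bits at non-power-of-two positions: b3=0, b5=0, b6=0, b7=0, b9=1, b10=1, b11=1, b12=0, b13=0, b14=0, b15=0.
p1 = XOR of data positions {3,5,7,9,11,13,15} = 0⊕0⊕0⊕1⊕1⊕0⊕0 = 0
p2 = XOR of data positions {3,6,7,10,11,14,15} = 0⊕0⊕0⊕1⊕1⊕0⊕0 = 0
p4 = XOR of data positions {5,6,7,12,13,14,15} = 0⊕0⊕0⊕0⊕0⊕0⊕0 = 0
p8 = XOR of data positions {9,10,11,12,13,14,15} = 1⊕1⊕1⊕0⊕0⊕0⊕0 = 1
Codeword b1..b15 = 000000011110000

000000011110000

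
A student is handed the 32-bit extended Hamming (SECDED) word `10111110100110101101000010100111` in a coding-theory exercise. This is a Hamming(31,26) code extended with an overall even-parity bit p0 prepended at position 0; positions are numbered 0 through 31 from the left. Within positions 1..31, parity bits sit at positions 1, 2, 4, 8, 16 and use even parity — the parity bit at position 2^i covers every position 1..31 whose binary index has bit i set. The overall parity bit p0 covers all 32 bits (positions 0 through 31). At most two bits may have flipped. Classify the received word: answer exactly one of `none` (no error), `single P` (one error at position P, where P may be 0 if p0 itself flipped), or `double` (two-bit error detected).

double

s1: b1⊕b3⊕b5⊕b7⊕b9⊕b11⊕b13⊕b15⊕b17⊕b19⊕b21⊕b23⊕b25⊕b27⊕b29⊕b31 = 0⊕1⊕1⊕0⊕0⊕1⊕0⊕0⊕1⊕1⊕0⊕0⊕0⊕0⊕1⊕1 = 1
s2: b2⊕b3⊕b6⊕b7⊕b10⊕b11⊕b14⊕b15⊕b18⊕b19⊕b22⊕b23⊕b26⊕b27⊕b30⊕b31 = 1⊕1⊕1⊕0⊕0⊕1⊕1⊕0⊕0⊕1⊕0⊕0⊕1⊕0⊕1⊕1 = 1
s4: b4⊕b5⊕b6⊕b7⊕b12⊕b13⊕b14⊕b15⊕b20⊕b21⊕b22⊕b23⊕b28⊕b29⊕b30⊕b31 = 1⊕1⊕1⊕0⊕1⊕0⊕1⊕0⊕0⊕0⊕0⊕0⊕0⊕1⊕1⊕1 = 0
s8: b8⊕b9⊕b10⊕b11⊕b12⊕b13⊕b14⊕b15⊕b24⊕b25⊕b26⊕b27⊕b28⊕b29⊕b30⊕b31 = 1⊕0⊕0⊕1⊕1⊕0⊕1⊕0⊕1⊕0⊕1⊕0⊕0⊕1⊕1⊕1 = 1
s16: b16⊕b17⊕b18⊕b19⊕b20⊕b21⊕b22⊕b23⊕b24⊕b25⊕b26⊕b27⊕b28⊕b29⊕b30⊕b31 = 1⊕1⊕0⊕1⊕0⊕0⊕0⊕0⊕1⊕0⊕1⊕0⊕0⊕1⊕1⊕1 = 0
Syndrome (s16...s1) = 01011 → position 11.
Overall parity (XOR of all 32 bits, including p0): 1⊕0⊕1⊕1⊕1⊕1⊕1⊕0⊕1⊕0⊕0⊕1⊕1⊕0⊕1⊕0⊕1⊕1⊕0⊕1⊕0⊕0⊕0⊕0⊕1⊕0⊕1⊕0⊕0⊕1⊕1⊕1 = 0
Overall=0, syndrome position=11 → double-bit error detected (uncorrectable).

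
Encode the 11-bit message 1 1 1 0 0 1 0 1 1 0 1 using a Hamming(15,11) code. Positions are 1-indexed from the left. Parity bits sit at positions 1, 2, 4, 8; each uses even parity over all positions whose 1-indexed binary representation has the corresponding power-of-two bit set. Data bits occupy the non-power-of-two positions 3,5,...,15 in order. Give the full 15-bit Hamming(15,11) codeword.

001111000101101

Place data bits at non-power-of-two positions: b3=1, b5=1, b6=1, b7=0, b9=0, b10=1, b11=0, b12=1, b13=1, b14=0, b15=1.
p1 = XOR of data positions {3,5,7,9,11,13,15} = 1⊕1⊕0⊕0⊕0⊕1⊕1 = 0
p2 = XOR of data positions {3,6,7,10,11,14,15} = 1⊕1⊕0⊕1⊕0⊕0⊕1 = 0
p4 = XOR of data positions {5,6,7,12,13,14,15} = 1⊕1⊕0⊕1⊕1⊕0⊕1 = 1
p8 = XOR of data positions {9,10,11,12,13,14,15} = 0⊕1⊕0⊕1⊕1⊕0⊕1 = 0
Codeword b1..b15 = 001111000101101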